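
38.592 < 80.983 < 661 True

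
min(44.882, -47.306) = -47.306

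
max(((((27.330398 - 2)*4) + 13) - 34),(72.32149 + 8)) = 80.321592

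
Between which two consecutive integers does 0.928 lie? 0 and 1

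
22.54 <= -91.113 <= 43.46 False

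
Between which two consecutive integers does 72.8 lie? 72 and 73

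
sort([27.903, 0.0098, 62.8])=[0.0098, 27.903, 62.8]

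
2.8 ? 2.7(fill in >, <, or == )>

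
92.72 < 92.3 False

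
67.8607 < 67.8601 False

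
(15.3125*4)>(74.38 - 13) False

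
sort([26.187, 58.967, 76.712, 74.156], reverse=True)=[76.712, 74.156, 58.967, 26.187]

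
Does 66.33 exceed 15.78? Yes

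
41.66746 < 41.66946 True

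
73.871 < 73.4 False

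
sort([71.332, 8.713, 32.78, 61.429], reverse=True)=[71.332, 61.429, 32.78, 8.713]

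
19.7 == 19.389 False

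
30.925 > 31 False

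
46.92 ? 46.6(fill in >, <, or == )>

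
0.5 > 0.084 True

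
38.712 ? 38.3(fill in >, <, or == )>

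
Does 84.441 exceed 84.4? Yes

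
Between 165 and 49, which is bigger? 165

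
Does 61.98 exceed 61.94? Yes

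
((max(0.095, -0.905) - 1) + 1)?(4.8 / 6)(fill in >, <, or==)<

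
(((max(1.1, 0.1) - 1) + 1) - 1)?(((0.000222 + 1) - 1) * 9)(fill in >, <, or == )>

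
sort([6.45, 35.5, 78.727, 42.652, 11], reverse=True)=[78.727, 42.652, 35.5, 11, 6.45]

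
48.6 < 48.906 True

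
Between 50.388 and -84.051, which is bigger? 50.388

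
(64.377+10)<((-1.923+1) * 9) False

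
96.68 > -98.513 True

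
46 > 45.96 True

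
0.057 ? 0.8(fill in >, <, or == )<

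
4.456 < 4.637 True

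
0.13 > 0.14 False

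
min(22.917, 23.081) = 22.917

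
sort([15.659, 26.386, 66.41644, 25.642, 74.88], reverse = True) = [74.88, 66.41644, 26.386, 25.642, 15.659]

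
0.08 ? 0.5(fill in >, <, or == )<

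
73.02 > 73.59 False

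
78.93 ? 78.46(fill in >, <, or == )>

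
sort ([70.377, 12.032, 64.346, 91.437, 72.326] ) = [12.032, 64.346, 70.377, 72.326, 91.437]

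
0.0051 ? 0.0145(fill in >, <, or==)<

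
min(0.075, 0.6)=0.075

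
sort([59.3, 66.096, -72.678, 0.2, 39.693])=[-72.678, 0.2, 39.693, 59.3, 66.096]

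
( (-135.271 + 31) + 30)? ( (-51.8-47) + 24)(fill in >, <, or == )>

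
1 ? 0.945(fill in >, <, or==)>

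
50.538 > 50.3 True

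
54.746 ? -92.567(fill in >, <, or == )>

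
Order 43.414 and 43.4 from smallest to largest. 43.4, 43.414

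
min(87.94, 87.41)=87.41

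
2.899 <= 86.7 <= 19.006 False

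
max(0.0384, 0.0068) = 0.0384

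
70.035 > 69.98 True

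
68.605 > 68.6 True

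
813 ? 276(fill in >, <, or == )>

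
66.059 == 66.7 False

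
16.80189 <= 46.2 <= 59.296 True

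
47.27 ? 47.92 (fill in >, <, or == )<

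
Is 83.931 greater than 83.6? Yes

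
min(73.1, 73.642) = 73.1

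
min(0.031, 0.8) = 0.031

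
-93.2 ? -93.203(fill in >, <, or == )>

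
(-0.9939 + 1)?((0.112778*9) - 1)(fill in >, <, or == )<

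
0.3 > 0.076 True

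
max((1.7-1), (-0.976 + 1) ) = 0.7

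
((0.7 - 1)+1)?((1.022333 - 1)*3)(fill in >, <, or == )>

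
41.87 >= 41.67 True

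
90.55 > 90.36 True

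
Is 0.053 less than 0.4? Yes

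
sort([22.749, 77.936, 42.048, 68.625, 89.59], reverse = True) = [89.59, 77.936, 68.625, 42.048, 22.749]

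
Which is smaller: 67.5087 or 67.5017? 67.5017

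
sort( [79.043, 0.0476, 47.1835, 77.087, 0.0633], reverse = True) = [79.043, 77.087, 47.1835, 0.0633, 0.0476]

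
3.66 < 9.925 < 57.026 True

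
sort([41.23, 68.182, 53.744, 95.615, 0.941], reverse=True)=[95.615, 68.182, 53.744, 41.23, 0.941]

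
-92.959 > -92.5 False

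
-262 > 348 False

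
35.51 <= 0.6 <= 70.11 False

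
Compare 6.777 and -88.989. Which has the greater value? 6.777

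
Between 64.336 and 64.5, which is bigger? 64.5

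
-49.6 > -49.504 False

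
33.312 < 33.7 True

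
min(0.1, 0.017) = 0.017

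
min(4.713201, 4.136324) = 4.136324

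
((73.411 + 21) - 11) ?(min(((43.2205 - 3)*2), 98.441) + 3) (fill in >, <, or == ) <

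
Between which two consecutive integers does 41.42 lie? 41 and 42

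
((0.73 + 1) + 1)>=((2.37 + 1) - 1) True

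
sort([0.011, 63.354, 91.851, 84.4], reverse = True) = [91.851, 84.4, 63.354, 0.011]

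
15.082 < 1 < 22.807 False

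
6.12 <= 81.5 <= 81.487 False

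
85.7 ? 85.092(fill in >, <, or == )>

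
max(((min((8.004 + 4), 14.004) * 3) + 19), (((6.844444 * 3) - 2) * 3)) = 55.599996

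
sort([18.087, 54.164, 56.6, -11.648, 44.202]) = [-11.648, 18.087, 44.202, 54.164, 56.6]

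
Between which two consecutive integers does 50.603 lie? 50 and 51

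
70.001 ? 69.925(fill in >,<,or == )>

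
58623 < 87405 True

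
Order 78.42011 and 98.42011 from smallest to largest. 78.42011, 98.42011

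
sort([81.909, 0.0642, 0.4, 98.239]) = [0.0642, 0.4, 81.909, 98.239]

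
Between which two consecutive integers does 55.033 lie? 55 and 56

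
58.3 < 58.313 True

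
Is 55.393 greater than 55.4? No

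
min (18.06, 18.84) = 18.06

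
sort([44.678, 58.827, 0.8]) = [0.8, 44.678, 58.827]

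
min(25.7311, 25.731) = 25.731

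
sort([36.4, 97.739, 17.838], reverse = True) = [97.739, 36.4, 17.838]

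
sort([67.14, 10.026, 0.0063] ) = [0.0063, 10.026, 67.14]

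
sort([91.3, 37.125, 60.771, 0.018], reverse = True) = [91.3, 60.771, 37.125, 0.018]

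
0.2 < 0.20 False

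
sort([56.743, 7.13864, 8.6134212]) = [7.13864, 8.6134212, 56.743]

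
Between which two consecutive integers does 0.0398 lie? 0 and 1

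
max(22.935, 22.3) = 22.935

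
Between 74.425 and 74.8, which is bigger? 74.8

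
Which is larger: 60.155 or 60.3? 60.3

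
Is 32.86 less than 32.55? No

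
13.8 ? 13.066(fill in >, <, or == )>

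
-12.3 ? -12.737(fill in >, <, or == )>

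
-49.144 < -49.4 False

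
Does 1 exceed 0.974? Yes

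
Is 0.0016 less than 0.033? Yes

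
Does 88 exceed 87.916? Yes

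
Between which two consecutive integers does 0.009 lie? 0 and 1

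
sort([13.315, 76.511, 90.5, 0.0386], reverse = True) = [90.5, 76.511, 13.315, 0.0386]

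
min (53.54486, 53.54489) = 53.54486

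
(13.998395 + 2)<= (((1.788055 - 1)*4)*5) False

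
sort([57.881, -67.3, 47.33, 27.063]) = [-67.3, 27.063, 47.33, 57.881]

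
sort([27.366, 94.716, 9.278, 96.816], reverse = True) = [96.816, 94.716, 27.366, 9.278]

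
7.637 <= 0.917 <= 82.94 False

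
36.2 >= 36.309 False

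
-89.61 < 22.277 True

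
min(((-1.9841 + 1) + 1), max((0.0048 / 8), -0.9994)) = 0.0006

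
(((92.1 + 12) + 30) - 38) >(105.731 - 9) False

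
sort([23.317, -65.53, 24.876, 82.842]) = [-65.53, 23.317, 24.876, 82.842]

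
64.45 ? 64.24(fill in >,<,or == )>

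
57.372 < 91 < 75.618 False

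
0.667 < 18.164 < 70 True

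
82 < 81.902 False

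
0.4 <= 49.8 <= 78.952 True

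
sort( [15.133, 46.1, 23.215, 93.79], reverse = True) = [93.79, 46.1, 23.215, 15.133]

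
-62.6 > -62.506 False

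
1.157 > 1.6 False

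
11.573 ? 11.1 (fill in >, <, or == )>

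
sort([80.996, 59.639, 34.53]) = [34.53, 59.639, 80.996]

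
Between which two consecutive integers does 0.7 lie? 0 and 1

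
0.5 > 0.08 True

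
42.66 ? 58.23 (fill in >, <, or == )<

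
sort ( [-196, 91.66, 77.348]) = [-196, 77.348, 91.66]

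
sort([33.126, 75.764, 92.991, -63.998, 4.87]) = [-63.998, 4.87, 33.126, 75.764, 92.991]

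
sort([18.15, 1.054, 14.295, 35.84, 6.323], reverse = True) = [35.84, 18.15, 14.295, 6.323, 1.054]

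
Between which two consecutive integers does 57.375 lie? 57 and 58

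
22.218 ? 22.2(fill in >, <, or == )>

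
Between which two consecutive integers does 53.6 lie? 53 and 54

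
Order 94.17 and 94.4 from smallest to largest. 94.17, 94.4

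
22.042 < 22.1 True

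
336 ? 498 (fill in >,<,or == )<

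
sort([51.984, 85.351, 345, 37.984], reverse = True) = [345, 85.351, 51.984, 37.984]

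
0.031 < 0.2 True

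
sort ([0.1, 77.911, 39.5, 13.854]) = [0.1, 13.854, 39.5, 77.911]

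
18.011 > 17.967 True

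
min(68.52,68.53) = 68.52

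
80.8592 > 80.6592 True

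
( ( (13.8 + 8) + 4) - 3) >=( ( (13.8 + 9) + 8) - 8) True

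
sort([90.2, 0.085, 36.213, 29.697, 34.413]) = [0.085, 29.697, 34.413, 36.213, 90.2]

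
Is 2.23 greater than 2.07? Yes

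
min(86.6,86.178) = 86.178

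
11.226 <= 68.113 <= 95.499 True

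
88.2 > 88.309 False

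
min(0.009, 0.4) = 0.009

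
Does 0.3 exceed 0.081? Yes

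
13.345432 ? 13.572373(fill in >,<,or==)<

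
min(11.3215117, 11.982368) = 11.3215117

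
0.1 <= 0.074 False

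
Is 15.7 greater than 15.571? Yes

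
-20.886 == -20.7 False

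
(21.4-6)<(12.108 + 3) False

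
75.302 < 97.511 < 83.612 False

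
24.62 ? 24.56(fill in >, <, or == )>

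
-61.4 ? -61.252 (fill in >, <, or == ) <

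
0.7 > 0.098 True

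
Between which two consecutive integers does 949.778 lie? 949 and 950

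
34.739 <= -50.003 False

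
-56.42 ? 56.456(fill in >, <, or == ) <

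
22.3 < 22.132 False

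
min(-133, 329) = -133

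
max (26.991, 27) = 27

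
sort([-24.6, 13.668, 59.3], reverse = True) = [59.3, 13.668, -24.6]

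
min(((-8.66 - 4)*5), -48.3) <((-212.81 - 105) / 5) False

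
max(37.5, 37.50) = 37.50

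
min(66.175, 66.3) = 66.175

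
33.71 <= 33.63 False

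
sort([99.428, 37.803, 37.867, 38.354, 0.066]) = [0.066, 37.803, 37.867, 38.354, 99.428]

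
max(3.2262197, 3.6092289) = 3.6092289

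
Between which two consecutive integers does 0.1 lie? 0 and 1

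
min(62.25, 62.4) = 62.25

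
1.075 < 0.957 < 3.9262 False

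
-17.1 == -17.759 False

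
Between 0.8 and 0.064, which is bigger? 0.8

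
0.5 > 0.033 True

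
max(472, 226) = 472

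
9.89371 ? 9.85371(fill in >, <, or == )>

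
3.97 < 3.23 False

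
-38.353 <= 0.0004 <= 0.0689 True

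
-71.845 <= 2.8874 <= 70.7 True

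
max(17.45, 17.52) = 17.52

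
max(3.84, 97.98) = 97.98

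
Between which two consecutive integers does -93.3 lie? -94 and -93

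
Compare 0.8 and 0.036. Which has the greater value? 0.8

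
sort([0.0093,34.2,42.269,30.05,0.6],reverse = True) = [42.269,34.2,30.05,0.6,0.0093]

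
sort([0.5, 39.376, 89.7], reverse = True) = [89.7, 39.376, 0.5]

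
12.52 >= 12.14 True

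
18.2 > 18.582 False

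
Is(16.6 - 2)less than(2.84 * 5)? No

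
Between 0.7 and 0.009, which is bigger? 0.7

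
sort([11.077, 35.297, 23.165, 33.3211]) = [11.077, 23.165, 33.3211, 35.297]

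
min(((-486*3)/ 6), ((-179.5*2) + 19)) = -340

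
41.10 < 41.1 False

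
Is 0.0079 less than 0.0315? Yes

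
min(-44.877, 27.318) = -44.877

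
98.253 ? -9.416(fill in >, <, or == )>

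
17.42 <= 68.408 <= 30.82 False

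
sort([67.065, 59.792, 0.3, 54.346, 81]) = [0.3, 54.346, 59.792, 67.065, 81]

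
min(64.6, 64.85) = 64.6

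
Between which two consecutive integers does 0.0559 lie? 0 and 1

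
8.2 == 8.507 False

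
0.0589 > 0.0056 True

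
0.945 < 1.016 True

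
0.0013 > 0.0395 False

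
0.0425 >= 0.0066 True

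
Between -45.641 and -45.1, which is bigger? -45.1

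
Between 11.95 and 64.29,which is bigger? 64.29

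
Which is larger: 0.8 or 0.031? 0.8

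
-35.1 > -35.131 True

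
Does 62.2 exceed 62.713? No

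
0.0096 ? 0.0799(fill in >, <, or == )<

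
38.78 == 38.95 False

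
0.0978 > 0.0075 True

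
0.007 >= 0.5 False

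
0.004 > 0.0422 False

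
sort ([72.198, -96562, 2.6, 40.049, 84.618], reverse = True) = [84.618, 72.198, 40.049, 2.6, -96562]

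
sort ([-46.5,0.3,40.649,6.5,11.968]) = [-46.5,0.3,6.5,11.968,40.649]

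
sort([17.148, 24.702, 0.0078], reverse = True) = [24.702, 17.148, 0.0078]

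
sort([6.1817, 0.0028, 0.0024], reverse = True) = [6.1817, 0.0028, 0.0024]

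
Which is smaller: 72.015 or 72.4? 72.015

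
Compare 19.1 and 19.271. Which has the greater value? 19.271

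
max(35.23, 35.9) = 35.9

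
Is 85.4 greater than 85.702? No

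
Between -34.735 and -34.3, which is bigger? -34.3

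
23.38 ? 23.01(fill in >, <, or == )>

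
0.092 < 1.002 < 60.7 True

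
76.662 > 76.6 True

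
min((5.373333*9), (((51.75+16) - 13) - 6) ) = 48.359997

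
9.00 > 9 False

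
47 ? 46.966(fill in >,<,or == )>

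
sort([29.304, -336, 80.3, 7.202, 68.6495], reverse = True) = [80.3, 68.6495, 29.304, 7.202, -336]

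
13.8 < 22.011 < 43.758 True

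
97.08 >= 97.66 False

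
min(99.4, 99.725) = 99.4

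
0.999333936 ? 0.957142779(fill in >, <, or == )>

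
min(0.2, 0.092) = 0.092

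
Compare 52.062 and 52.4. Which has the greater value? 52.4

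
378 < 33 False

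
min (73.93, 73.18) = 73.18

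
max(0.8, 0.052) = 0.8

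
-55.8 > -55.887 True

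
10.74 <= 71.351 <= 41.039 False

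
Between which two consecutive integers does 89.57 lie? 89 and 90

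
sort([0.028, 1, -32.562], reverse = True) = [1, 0.028, -32.562]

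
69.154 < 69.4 True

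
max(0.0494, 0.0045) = 0.0494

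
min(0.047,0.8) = 0.047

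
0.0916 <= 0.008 False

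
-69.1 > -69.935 True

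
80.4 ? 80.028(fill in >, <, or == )>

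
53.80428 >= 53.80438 False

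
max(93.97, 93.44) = 93.97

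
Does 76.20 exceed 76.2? No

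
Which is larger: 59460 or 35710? 59460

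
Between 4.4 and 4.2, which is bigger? 4.4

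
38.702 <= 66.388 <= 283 True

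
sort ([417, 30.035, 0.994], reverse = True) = [417, 30.035, 0.994]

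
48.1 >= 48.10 True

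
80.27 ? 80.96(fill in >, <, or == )<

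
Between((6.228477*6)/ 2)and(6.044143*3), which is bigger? ((6.228477*6)/ 2)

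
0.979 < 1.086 True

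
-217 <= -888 False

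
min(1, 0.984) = 0.984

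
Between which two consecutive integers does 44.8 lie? 44 and 45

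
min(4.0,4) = 4.0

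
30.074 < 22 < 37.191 False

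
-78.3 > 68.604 False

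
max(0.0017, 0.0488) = 0.0488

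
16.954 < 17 True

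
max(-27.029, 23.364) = 23.364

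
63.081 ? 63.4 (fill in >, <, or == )<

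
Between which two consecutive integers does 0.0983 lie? 0 and 1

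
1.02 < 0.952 False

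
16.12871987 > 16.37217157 False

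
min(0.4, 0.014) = 0.014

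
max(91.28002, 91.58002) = 91.58002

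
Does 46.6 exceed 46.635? No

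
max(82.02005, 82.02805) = 82.02805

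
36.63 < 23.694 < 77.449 False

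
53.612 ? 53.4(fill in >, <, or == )>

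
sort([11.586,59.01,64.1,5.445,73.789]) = [5.445,11.586,59.01,64.1,73.789]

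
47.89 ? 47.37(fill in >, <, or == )>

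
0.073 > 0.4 False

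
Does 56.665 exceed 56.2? Yes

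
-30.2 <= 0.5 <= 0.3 False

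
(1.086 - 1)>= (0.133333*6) False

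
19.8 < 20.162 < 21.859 True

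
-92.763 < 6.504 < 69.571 True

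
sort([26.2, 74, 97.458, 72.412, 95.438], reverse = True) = [97.458, 95.438, 74, 72.412, 26.2]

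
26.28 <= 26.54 True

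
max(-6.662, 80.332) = 80.332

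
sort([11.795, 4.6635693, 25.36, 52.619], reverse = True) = [52.619, 25.36, 11.795, 4.6635693]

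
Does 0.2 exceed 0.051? Yes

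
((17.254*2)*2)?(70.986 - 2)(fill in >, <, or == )>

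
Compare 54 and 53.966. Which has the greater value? 54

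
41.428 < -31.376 False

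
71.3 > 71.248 True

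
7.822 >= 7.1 True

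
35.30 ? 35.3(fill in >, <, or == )==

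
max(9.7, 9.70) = 9.70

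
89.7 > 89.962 False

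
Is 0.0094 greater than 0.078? No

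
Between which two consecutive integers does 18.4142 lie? 18 and 19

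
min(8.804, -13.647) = -13.647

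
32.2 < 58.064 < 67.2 True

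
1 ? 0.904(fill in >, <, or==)>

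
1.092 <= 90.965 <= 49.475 False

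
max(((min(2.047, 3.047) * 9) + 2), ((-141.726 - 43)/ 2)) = 20.423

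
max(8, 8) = 8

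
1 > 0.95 True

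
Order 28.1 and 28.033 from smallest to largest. 28.033, 28.1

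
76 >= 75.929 True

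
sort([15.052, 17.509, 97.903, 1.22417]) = [1.22417, 15.052, 17.509, 97.903]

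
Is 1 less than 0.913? No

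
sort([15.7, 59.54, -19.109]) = [-19.109, 15.7, 59.54]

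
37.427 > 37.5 False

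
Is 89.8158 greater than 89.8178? No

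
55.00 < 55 False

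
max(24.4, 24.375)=24.4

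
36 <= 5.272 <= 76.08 False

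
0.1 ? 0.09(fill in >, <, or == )>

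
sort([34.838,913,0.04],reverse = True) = [913,34.838,0.04]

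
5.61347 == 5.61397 False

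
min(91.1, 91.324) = 91.1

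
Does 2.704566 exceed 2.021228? Yes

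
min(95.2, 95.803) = 95.2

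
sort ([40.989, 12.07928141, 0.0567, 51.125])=[0.0567, 12.07928141, 40.989, 51.125]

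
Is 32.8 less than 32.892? Yes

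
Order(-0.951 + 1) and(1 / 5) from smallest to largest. (-0.951 + 1), (1 / 5)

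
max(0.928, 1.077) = 1.077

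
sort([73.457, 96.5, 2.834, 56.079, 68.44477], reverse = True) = [96.5, 73.457, 68.44477, 56.079, 2.834]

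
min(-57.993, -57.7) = -57.993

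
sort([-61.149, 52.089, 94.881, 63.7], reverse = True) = [94.881, 63.7, 52.089, -61.149]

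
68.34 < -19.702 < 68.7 False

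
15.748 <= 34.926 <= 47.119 True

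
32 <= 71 True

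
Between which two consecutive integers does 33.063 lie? 33 and 34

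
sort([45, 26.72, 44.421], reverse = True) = [45, 44.421, 26.72]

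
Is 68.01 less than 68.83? Yes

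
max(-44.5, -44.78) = -44.5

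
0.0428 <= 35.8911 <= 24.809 False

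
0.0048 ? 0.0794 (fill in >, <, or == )<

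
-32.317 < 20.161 True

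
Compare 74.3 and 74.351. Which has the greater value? 74.351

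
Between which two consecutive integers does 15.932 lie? 15 and 16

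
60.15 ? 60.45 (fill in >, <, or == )<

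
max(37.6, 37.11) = 37.6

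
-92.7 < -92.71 False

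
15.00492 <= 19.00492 True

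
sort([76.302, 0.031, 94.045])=[0.031, 76.302, 94.045]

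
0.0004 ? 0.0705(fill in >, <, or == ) <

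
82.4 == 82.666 False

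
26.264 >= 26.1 True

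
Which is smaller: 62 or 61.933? 61.933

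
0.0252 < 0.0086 False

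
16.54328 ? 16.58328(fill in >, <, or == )<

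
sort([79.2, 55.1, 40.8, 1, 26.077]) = [1, 26.077, 40.8, 55.1, 79.2]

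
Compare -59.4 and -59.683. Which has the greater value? -59.4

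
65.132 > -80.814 True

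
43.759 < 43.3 False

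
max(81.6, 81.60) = 81.60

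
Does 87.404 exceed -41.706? Yes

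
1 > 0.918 True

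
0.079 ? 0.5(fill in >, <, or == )<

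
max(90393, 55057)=90393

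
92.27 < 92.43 True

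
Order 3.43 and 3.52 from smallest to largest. 3.43, 3.52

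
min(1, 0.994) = 0.994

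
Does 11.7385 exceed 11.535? Yes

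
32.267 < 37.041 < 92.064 True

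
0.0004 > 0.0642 False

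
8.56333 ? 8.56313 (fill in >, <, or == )>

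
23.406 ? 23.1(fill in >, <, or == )>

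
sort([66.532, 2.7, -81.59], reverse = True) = [66.532, 2.7, -81.59]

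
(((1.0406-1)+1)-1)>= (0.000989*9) True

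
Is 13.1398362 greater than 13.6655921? No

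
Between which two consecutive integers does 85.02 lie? 85 and 86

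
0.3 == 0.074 False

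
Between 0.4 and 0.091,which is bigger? 0.4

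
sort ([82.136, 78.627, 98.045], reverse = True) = [98.045, 82.136, 78.627]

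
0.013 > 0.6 False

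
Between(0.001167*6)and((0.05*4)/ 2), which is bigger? ((0.05*4)/ 2)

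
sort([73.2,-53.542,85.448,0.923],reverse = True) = [85.448,73.2,0.923,-53.542]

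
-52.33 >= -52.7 True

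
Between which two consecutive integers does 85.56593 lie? 85 and 86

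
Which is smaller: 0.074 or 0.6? 0.074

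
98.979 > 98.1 True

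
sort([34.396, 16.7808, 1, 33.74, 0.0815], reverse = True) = [34.396, 33.74, 16.7808, 1, 0.0815]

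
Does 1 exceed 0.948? Yes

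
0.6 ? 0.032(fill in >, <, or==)>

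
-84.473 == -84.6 False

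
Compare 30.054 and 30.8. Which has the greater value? 30.8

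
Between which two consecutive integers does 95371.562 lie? 95371 and 95372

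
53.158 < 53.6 True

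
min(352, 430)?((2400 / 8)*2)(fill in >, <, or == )<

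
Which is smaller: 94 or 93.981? 93.981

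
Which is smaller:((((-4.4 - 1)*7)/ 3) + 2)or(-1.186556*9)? (-1.186556*9)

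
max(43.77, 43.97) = 43.97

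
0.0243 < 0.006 False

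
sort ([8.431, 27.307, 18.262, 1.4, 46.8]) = [1.4, 8.431, 18.262, 27.307, 46.8]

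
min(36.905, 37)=36.905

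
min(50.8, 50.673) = 50.673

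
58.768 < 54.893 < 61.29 False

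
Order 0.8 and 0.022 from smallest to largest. 0.022, 0.8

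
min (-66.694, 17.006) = -66.694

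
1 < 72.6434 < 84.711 True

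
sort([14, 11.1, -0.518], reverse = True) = [14, 11.1, -0.518]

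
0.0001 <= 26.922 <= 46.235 True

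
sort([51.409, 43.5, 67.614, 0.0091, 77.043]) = [0.0091, 43.5, 51.409, 67.614, 77.043]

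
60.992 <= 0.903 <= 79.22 False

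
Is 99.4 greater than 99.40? No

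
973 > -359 True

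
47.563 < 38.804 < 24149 False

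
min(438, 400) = 400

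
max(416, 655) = 655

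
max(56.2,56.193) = 56.2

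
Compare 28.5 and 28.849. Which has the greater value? 28.849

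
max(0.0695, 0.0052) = 0.0695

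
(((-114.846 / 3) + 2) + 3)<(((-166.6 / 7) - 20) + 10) False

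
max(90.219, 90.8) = 90.8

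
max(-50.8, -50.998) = -50.8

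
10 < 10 False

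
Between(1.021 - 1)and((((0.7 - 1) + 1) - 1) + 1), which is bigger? ((((0.7 - 1) + 1) - 1) + 1)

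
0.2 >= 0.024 True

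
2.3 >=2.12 True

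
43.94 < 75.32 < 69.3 False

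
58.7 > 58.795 False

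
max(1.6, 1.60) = 1.60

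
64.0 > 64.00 False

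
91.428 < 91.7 True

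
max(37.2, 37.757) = 37.757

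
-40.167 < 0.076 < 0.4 True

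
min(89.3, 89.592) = 89.3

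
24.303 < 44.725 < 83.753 True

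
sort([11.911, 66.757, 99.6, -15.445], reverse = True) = [99.6, 66.757, 11.911, -15.445]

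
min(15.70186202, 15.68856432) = 15.68856432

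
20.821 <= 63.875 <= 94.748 True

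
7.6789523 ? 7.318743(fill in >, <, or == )>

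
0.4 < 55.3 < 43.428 False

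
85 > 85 False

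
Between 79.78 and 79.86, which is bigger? 79.86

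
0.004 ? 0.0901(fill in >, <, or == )<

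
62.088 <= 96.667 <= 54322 True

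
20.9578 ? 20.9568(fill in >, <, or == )>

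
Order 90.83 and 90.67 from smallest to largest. 90.67, 90.83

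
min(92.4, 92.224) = 92.224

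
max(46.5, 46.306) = 46.5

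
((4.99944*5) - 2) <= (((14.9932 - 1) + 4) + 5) False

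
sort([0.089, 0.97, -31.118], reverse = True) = [0.97, 0.089, -31.118]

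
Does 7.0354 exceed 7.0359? No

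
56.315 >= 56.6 False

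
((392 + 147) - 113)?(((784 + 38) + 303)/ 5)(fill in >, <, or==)>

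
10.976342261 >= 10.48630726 True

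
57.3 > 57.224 True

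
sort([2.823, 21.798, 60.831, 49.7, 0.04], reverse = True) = [60.831, 49.7, 21.798, 2.823, 0.04]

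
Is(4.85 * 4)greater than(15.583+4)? No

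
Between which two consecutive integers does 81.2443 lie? 81 and 82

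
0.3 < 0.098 False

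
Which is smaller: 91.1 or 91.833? 91.1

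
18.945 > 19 False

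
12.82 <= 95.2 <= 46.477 False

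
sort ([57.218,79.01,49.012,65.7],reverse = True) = [79.01,65.7,57.218,49.012]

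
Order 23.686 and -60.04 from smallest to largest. -60.04, 23.686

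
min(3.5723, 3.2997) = 3.2997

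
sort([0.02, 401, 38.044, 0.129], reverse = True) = [401, 38.044, 0.129, 0.02]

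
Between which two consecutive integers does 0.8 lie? 0 and 1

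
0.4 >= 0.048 True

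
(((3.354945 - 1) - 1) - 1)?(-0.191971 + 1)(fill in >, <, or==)<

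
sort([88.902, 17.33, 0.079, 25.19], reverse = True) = [88.902, 25.19, 17.33, 0.079]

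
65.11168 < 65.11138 False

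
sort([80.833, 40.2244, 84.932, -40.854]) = [-40.854, 40.2244, 80.833, 84.932]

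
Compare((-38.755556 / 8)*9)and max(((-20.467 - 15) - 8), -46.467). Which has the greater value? max(((-20.467 - 15) - 8), -46.467)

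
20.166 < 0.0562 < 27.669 False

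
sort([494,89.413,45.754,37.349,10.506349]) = [10.506349,37.349,45.754,89.413,494]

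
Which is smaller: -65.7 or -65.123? -65.7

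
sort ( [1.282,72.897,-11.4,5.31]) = [-11.4,1.282,5.31,72.897]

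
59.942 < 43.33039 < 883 False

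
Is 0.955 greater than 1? No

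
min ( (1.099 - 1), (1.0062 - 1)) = 0.0062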